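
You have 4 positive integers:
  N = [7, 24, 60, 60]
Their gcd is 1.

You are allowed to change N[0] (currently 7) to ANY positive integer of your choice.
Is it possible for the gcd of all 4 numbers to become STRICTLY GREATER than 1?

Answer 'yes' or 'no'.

Current gcd = 1
gcd of all OTHER numbers (without N[0]=7): gcd([24, 60, 60]) = 12
The new gcd after any change is gcd(12, new_value).
This can be at most 12.
Since 12 > old gcd 1, the gcd CAN increase (e.g., set N[0] = 12).

Answer: yes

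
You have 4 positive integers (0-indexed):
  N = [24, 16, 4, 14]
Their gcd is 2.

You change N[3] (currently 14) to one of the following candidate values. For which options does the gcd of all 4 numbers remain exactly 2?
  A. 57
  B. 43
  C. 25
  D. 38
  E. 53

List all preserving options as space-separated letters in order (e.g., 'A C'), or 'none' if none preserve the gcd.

Old gcd = 2; gcd of others (without N[3]) = 4
New gcd for candidate v: gcd(4, v). Preserves old gcd iff gcd(4, v) = 2.
  Option A: v=57, gcd(4,57)=1 -> changes
  Option B: v=43, gcd(4,43)=1 -> changes
  Option C: v=25, gcd(4,25)=1 -> changes
  Option D: v=38, gcd(4,38)=2 -> preserves
  Option E: v=53, gcd(4,53)=1 -> changes

Answer: D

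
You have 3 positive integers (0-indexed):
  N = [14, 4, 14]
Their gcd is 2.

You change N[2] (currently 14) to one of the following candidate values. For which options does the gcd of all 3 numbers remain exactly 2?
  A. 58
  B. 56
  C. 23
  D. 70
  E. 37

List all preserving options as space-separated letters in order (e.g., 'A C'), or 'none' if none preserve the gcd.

Answer: A B D

Derivation:
Old gcd = 2; gcd of others (without N[2]) = 2
New gcd for candidate v: gcd(2, v). Preserves old gcd iff gcd(2, v) = 2.
  Option A: v=58, gcd(2,58)=2 -> preserves
  Option B: v=56, gcd(2,56)=2 -> preserves
  Option C: v=23, gcd(2,23)=1 -> changes
  Option D: v=70, gcd(2,70)=2 -> preserves
  Option E: v=37, gcd(2,37)=1 -> changes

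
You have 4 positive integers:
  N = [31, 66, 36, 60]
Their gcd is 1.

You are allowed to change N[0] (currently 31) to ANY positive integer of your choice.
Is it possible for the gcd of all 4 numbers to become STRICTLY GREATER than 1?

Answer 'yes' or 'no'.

Current gcd = 1
gcd of all OTHER numbers (without N[0]=31): gcd([66, 36, 60]) = 6
The new gcd after any change is gcd(6, new_value).
This can be at most 6.
Since 6 > old gcd 1, the gcd CAN increase (e.g., set N[0] = 6).

Answer: yes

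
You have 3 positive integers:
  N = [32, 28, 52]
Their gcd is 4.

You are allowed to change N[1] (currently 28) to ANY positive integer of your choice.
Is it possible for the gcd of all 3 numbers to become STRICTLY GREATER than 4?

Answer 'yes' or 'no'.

Answer: no

Derivation:
Current gcd = 4
gcd of all OTHER numbers (without N[1]=28): gcd([32, 52]) = 4
The new gcd after any change is gcd(4, new_value).
This can be at most 4.
Since 4 = old gcd 4, the gcd can only stay the same or decrease.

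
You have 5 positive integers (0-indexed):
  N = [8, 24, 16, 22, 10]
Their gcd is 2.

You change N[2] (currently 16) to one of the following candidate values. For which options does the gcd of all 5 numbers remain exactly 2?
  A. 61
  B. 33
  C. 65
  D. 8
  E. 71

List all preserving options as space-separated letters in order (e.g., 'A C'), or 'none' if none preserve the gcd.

Old gcd = 2; gcd of others (without N[2]) = 2
New gcd for candidate v: gcd(2, v). Preserves old gcd iff gcd(2, v) = 2.
  Option A: v=61, gcd(2,61)=1 -> changes
  Option B: v=33, gcd(2,33)=1 -> changes
  Option C: v=65, gcd(2,65)=1 -> changes
  Option D: v=8, gcd(2,8)=2 -> preserves
  Option E: v=71, gcd(2,71)=1 -> changes

Answer: D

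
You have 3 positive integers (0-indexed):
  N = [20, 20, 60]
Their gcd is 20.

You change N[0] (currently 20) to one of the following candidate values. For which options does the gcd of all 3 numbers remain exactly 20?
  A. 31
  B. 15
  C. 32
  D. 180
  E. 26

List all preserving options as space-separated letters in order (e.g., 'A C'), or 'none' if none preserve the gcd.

Answer: D

Derivation:
Old gcd = 20; gcd of others (without N[0]) = 20
New gcd for candidate v: gcd(20, v). Preserves old gcd iff gcd(20, v) = 20.
  Option A: v=31, gcd(20,31)=1 -> changes
  Option B: v=15, gcd(20,15)=5 -> changes
  Option C: v=32, gcd(20,32)=4 -> changes
  Option D: v=180, gcd(20,180)=20 -> preserves
  Option E: v=26, gcd(20,26)=2 -> changes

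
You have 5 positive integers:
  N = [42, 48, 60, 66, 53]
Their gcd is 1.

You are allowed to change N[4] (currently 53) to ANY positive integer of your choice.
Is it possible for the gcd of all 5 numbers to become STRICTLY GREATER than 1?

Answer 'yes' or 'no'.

Current gcd = 1
gcd of all OTHER numbers (without N[4]=53): gcd([42, 48, 60, 66]) = 6
The new gcd after any change is gcd(6, new_value).
This can be at most 6.
Since 6 > old gcd 1, the gcd CAN increase (e.g., set N[4] = 6).

Answer: yes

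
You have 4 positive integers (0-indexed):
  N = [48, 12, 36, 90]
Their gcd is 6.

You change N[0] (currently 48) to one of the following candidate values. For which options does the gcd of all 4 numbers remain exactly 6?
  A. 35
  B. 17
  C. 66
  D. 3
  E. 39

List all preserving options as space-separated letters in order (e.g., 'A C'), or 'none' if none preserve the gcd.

Answer: C

Derivation:
Old gcd = 6; gcd of others (without N[0]) = 6
New gcd for candidate v: gcd(6, v). Preserves old gcd iff gcd(6, v) = 6.
  Option A: v=35, gcd(6,35)=1 -> changes
  Option B: v=17, gcd(6,17)=1 -> changes
  Option C: v=66, gcd(6,66)=6 -> preserves
  Option D: v=3, gcd(6,3)=3 -> changes
  Option E: v=39, gcd(6,39)=3 -> changes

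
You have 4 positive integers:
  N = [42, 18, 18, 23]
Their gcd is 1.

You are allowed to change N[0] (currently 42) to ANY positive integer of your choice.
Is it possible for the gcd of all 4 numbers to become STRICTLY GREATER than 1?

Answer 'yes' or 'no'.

Current gcd = 1
gcd of all OTHER numbers (without N[0]=42): gcd([18, 18, 23]) = 1
The new gcd after any change is gcd(1, new_value).
This can be at most 1.
Since 1 = old gcd 1, the gcd can only stay the same or decrease.

Answer: no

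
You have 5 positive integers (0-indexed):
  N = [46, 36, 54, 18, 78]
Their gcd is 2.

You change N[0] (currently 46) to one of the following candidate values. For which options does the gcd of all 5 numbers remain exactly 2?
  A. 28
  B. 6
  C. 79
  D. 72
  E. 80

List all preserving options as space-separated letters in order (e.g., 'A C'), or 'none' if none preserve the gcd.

Old gcd = 2; gcd of others (without N[0]) = 6
New gcd for candidate v: gcd(6, v). Preserves old gcd iff gcd(6, v) = 2.
  Option A: v=28, gcd(6,28)=2 -> preserves
  Option B: v=6, gcd(6,6)=6 -> changes
  Option C: v=79, gcd(6,79)=1 -> changes
  Option D: v=72, gcd(6,72)=6 -> changes
  Option E: v=80, gcd(6,80)=2 -> preserves

Answer: A E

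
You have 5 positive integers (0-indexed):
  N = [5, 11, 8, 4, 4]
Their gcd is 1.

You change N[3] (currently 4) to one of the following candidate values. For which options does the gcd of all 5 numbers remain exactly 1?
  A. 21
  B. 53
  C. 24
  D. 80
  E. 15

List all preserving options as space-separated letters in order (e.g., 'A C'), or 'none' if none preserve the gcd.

Answer: A B C D E

Derivation:
Old gcd = 1; gcd of others (without N[3]) = 1
New gcd for candidate v: gcd(1, v). Preserves old gcd iff gcd(1, v) = 1.
  Option A: v=21, gcd(1,21)=1 -> preserves
  Option B: v=53, gcd(1,53)=1 -> preserves
  Option C: v=24, gcd(1,24)=1 -> preserves
  Option D: v=80, gcd(1,80)=1 -> preserves
  Option E: v=15, gcd(1,15)=1 -> preserves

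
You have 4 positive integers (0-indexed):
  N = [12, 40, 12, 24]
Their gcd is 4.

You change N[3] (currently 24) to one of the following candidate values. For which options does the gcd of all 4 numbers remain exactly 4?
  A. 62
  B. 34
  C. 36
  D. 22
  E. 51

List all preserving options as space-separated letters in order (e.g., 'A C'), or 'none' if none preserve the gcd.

Answer: C

Derivation:
Old gcd = 4; gcd of others (without N[3]) = 4
New gcd for candidate v: gcd(4, v). Preserves old gcd iff gcd(4, v) = 4.
  Option A: v=62, gcd(4,62)=2 -> changes
  Option B: v=34, gcd(4,34)=2 -> changes
  Option C: v=36, gcd(4,36)=4 -> preserves
  Option D: v=22, gcd(4,22)=2 -> changes
  Option E: v=51, gcd(4,51)=1 -> changes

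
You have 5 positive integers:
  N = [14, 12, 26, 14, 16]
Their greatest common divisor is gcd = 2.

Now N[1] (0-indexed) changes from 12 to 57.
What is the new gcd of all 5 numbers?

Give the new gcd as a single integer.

Numbers: [14, 12, 26, 14, 16], gcd = 2
Change: index 1, 12 -> 57
gcd of the OTHER numbers (without index 1): gcd([14, 26, 14, 16]) = 2
New gcd = gcd(g_others, new_val) = gcd(2, 57) = 1

Answer: 1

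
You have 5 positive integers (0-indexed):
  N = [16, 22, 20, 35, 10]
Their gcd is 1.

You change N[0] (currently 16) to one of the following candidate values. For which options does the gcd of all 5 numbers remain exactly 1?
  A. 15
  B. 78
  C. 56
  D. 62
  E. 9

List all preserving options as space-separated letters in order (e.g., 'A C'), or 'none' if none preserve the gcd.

Answer: A B C D E

Derivation:
Old gcd = 1; gcd of others (without N[0]) = 1
New gcd for candidate v: gcd(1, v). Preserves old gcd iff gcd(1, v) = 1.
  Option A: v=15, gcd(1,15)=1 -> preserves
  Option B: v=78, gcd(1,78)=1 -> preserves
  Option C: v=56, gcd(1,56)=1 -> preserves
  Option D: v=62, gcd(1,62)=1 -> preserves
  Option E: v=9, gcd(1,9)=1 -> preserves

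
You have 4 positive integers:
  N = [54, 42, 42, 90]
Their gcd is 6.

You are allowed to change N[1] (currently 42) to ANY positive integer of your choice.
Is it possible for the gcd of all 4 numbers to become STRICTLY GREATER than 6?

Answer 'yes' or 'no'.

Current gcd = 6
gcd of all OTHER numbers (without N[1]=42): gcd([54, 42, 90]) = 6
The new gcd after any change is gcd(6, new_value).
This can be at most 6.
Since 6 = old gcd 6, the gcd can only stay the same or decrease.

Answer: no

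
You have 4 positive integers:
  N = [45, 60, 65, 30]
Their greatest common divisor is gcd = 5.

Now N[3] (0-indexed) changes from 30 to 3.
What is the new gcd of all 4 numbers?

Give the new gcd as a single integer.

Answer: 1

Derivation:
Numbers: [45, 60, 65, 30], gcd = 5
Change: index 3, 30 -> 3
gcd of the OTHER numbers (without index 3): gcd([45, 60, 65]) = 5
New gcd = gcd(g_others, new_val) = gcd(5, 3) = 1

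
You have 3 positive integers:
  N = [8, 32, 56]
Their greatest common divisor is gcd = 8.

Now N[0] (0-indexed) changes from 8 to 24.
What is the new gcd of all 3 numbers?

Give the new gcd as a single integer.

Numbers: [8, 32, 56], gcd = 8
Change: index 0, 8 -> 24
gcd of the OTHER numbers (without index 0): gcd([32, 56]) = 8
New gcd = gcd(g_others, new_val) = gcd(8, 24) = 8

Answer: 8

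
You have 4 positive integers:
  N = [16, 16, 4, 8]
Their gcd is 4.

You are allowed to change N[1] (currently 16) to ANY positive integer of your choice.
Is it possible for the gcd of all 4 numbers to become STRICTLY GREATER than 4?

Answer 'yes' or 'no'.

Answer: no

Derivation:
Current gcd = 4
gcd of all OTHER numbers (without N[1]=16): gcd([16, 4, 8]) = 4
The new gcd after any change is gcd(4, new_value).
This can be at most 4.
Since 4 = old gcd 4, the gcd can only stay the same or decrease.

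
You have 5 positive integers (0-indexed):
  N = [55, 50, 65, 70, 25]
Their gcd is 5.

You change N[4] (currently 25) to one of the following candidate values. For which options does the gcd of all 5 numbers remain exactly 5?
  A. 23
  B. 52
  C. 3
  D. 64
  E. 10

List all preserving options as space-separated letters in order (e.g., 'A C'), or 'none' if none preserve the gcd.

Old gcd = 5; gcd of others (without N[4]) = 5
New gcd for candidate v: gcd(5, v). Preserves old gcd iff gcd(5, v) = 5.
  Option A: v=23, gcd(5,23)=1 -> changes
  Option B: v=52, gcd(5,52)=1 -> changes
  Option C: v=3, gcd(5,3)=1 -> changes
  Option D: v=64, gcd(5,64)=1 -> changes
  Option E: v=10, gcd(5,10)=5 -> preserves

Answer: E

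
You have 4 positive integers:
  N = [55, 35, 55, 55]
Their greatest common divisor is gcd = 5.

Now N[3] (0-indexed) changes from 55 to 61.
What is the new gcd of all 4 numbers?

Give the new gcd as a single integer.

Answer: 1

Derivation:
Numbers: [55, 35, 55, 55], gcd = 5
Change: index 3, 55 -> 61
gcd of the OTHER numbers (without index 3): gcd([55, 35, 55]) = 5
New gcd = gcd(g_others, new_val) = gcd(5, 61) = 1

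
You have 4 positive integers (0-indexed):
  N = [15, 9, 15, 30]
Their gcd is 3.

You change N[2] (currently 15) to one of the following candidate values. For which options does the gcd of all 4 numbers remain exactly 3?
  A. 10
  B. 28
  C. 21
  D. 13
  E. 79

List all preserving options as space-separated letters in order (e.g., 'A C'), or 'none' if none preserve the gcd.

Answer: C

Derivation:
Old gcd = 3; gcd of others (without N[2]) = 3
New gcd for candidate v: gcd(3, v). Preserves old gcd iff gcd(3, v) = 3.
  Option A: v=10, gcd(3,10)=1 -> changes
  Option B: v=28, gcd(3,28)=1 -> changes
  Option C: v=21, gcd(3,21)=3 -> preserves
  Option D: v=13, gcd(3,13)=1 -> changes
  Option E: v=79, gcd(3,79)=1 -> changes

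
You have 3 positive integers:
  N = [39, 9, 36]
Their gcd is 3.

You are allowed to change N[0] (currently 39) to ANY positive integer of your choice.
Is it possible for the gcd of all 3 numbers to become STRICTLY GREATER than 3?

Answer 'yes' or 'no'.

Answer: yes

Derivation:
Current gcd = 3
gcd of all OTHER numbers (without N[0]=39): gcd([9, 36]) = 9
The new gcd after any change is gcd(9, new_value).
This can be at most 9.
Since 9 > old gcd 3, the gcd CAN increase (e.g., set N[0] = 9).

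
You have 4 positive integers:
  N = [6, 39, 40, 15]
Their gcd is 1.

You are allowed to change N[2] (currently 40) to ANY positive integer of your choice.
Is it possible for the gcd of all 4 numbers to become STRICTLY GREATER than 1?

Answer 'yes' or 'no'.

Current gcd = 1
gcd of all OTHER numbers (without N[2]=40): gcd([6, 39, 15]) = 3
The new gcd after any change is gcd(3, new_value).
This can be at most 3.
Since 3 > old gcd 1, the gcd CAN increase (e.g., set N[2] = 3).

Answer: yes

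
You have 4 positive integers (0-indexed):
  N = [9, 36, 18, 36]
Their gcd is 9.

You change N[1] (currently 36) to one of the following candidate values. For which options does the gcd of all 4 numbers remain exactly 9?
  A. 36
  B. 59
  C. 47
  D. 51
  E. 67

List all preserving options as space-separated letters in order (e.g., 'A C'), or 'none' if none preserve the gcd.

Answer: A

Derivation:
Old gcd = 9; gcd of others (without N[1]) = 9
New gcd for candidate v: gcd(9, v). Preserves old gcd iff gcd(9, v) = 9.
  Option A: v=36, gcd(9,36)=9 -> preserves
  Option B: v=59, gcd(9,59)=1 -> changes
  Option C: v=47, gcd(9,47)=1 -> changes
  Option D: v=51, gcd(9,51)=3 -> changes
  Option E: v=67, gcd(9,67)=1 -> changes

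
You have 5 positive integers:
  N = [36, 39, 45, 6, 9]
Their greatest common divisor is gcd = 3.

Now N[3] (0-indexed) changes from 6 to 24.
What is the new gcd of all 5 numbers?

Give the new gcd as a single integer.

Numbers: [36, 39, 45, 6, 9], gcd = 3
Change: index 3, 6 -> 24
gcd of the OTHER numbers (without index 3): gcd([36, 39, 45, 9]) = 3
New gcd = gcd(g_others, new_val) = gcd(3, 24) = 3

Answer: 3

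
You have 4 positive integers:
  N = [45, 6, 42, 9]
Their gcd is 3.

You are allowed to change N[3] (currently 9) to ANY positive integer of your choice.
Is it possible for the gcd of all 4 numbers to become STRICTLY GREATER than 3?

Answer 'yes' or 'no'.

Current gcd = 3
gcd of all OTHER numbers (without N[3]=9): gcd([45, 6, 42]) = 3
The new gcd after any change is gcd(3, new_value).
This can be at most 3.
Since 3 = old gcd 3, the gcd can only stay the same or decrease.

Answer: no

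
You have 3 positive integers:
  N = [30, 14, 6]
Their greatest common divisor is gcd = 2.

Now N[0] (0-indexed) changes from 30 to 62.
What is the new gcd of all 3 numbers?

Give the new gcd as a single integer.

Numbers: [30, 14, 6], gcd = 2
Change: index 0, 30 -> 62
gcd of the OTHER numbers (without index 0): gcd([14, 6]) = 2
New gcd = gcd(g_others, new_val) = gcd(2, 62) = 2

Answer: 2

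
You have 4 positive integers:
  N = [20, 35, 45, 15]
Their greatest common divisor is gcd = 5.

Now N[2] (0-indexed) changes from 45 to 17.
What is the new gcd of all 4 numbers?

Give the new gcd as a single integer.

Answer: 1

Derivation:
Numbers: [20, 35, 45, 15], gcd = 5
Change: index 2, 45 -> 17
gcd of the OTHER numbers (without index 2): gcd([20, 35, 15]) = 5
New gcd = gcd(g_others, new_val) = gcd(5, 17) = 1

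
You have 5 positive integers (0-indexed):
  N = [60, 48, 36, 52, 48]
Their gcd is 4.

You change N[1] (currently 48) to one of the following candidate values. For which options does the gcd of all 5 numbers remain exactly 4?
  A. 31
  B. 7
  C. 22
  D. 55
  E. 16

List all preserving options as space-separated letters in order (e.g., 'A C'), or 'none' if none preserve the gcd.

Old gcd = 4; gcd of others (without N[1]) = 4
New gcd for candidate v: gcd(4, v). Preserves old gcd iff gcd(4, v) = 4.
  Option A: v=31, gcd(4,31)=1 -> changes
  Option B: v=7, gcd(4,7)=1 -> changes
  Option C: v=22, gcd(4,22)=2 -> changes
  Option D: v=55, gcd(4,55)=1 -> changes
  Option E: v=16, gcd(4,16)=4 -> preserves

Answer: E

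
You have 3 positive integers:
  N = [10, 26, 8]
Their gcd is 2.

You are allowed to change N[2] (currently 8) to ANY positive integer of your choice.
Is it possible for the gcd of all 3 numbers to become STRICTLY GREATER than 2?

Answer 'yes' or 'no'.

Current gcd = 2
gcd of all OTHER numbers (without N[2]=8): gcd([10, 26]) = 2
The new gcd after any change is gcd(2, new_value).
This can be at most 2.
Since 2 = old gcd 2, the gcd can only stay the same or decrease.

Answer: no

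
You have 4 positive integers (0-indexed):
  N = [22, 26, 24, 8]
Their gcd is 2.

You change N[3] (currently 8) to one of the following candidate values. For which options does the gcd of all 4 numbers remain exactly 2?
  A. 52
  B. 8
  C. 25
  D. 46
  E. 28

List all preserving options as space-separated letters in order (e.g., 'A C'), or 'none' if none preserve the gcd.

Old gcd = 2; gcd of others (without N[3]) = 2
New gcd for candidate v: gcd(2, v). Preserves old gcd iff gcd(2, v) = 2.
  Option A: v=52, gcd(2,52)=2 -> preserves
  Option B: v=8, gcd(2,8)=2 -> preserves
  Option C: v=25, gcd(2,25)=1 -> changes
  Option D: v=46, gcd(2,46)=2 -> preserves
  Option E: v=28, gcd(2,28)=2 -> preserves

Answer: A B D E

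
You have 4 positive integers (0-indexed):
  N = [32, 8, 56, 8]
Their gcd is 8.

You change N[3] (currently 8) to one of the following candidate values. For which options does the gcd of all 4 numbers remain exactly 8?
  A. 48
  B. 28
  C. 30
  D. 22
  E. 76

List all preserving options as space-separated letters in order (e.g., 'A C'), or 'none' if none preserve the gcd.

Answer: A

Derivation:
Old gcd = 8; gcd of others (without N[3]) = 8
New gcd for candidate v: gcd(8, v). Preserves old gcd iff gcd(8, v) = 8.
  Option A: v=48, gcd(8,48)=8 -> preserves
  Option B: v=28, gcd(8,28)=4 -> changes
  Option C: v=30, gcd(8,30)=2 -> changes
  Option D: v=22, gcd(8,22)=2 -> changes
  Option E: v=76, gcd(8,76)=4 -> changes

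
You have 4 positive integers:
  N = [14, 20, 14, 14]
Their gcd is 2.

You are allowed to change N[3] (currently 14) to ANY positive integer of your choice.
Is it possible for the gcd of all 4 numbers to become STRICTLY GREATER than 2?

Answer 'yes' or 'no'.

Current gcd = 2
gcd of all OTHER numbers (without N[3]=14): gcd([14, 20, 14]) = 2
The new gcd after any change is gcd(2, new_value).
This can be at most 2.
Since 2 = old gcd 2, the gcd can only stay the same or decrease.

Answer: no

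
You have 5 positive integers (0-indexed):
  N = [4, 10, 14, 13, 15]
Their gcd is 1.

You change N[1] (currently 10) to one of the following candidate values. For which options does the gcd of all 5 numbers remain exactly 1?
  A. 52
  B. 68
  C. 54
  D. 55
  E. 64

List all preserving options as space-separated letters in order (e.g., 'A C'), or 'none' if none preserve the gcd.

Answer: A B C D E

Derivation:
Old gcd = 1; gcd of others (without N[1]) = 1
New gcd for candidate v: gcd(1, v). Preserves old gcd iff gcd(1, v) = 1.
  Option A: v=52, gcd(1,52)=1 -> preserves
  Option B: v=68, gcd(1,68)=1 -> preserves
  Option C: v=54, gcd(1,54)=1 -> preserves
  Option D: v=55, gcd(1,55)=1 -> preserves
  Option E: v=64, gcd(1,64)=1 -> preserves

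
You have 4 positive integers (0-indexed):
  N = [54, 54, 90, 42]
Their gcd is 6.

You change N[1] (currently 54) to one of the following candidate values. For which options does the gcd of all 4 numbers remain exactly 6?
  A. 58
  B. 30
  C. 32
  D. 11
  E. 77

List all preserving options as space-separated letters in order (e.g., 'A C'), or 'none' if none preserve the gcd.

Answer: B

Derivation:
Old gcd = 6; gcd of others (without N[1]) = 6
New gcd for candidate v: gcd(6, v). Preserves old gcd iff gcd(6, v) = 6.
  Option A: v=58, gcd(6,58)=2 -> changes
  Option B: v=30, gcd(6,30)=6 -> preserves
  Option C: v=32, gcd(6,32)=2 -> changes
  Option D: v=11, gcd(6,11)=1 -> changes
  Option E: v=77, gcd(6,77)=1 -> changes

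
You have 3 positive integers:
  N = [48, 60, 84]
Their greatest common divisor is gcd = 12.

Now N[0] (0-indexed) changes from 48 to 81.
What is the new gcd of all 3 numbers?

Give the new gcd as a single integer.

Answer: 3

Derivation:
Numbers: [48, 60, 84], gcd = 12
Change: index 0, 48 -> 81
gcd of the OTHER numbers (without index 0): gcd([60, 84]) = 12
New gcd = gcd(g_others, new_val) = gcd(12, 81) = 3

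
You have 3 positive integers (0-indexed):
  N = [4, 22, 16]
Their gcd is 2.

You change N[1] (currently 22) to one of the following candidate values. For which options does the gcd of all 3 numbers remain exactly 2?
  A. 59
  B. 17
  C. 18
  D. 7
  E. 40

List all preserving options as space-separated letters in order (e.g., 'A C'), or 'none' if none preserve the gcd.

Answer: C

Derivation:
Old gcd = 2; gcd of others (without N[1]) = 4
New gcd for candidate v: gcd(4, v). Preserves old gcd iff gcd(4, v) = 2.
  Option A: v=59, gcd(4,59)=1 -> changes
  Option B: v=17, gcd(4,17)=1 -> changes
  Option C: v=18, gcd(4,18)=2 -> preserves
  Option D: v=7, gcd(4,7)=1 -> changes
  Option E: v=40, gcd(4,40)=4 -> changes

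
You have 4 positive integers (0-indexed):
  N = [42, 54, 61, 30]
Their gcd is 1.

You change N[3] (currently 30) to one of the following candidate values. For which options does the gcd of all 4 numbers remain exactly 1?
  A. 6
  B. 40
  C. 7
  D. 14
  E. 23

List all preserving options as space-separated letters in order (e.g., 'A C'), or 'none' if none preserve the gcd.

Old gcd = 1; gcd of others (without N[3]) = 1
New gcd for candidate v: gcd(1, v). Preserves old gcd iff gcd(1, v) = 1.
  Option A: v=6, gcd(1,6)=1 -> preserves
  Option B: v=40, gcd(1,40)=1 -> preserves
  Option C: v=7, gcd(1,7)=1 -> preserves
  Option D: v=14, gcd(1,14)=1 -> preserves
  Option E: v=23, gcd(1,23)=1 -> preserves

Answer: A B C D E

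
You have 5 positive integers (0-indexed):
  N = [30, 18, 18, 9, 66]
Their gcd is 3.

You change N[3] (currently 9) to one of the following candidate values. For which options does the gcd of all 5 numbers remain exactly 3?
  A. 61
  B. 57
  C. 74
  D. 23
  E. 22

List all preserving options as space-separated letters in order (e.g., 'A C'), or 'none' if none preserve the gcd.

Answer: B

Derivation:
Old gcd = 3; gcd of others (without N[3]) = 6
New gcd for candidate v: gcd(6, v). Preserves old gcd iff gcd(6, v) = 3.
  Option A: v=61, gcd(6,61)=1 -> changes
  Option B: v=57, gcd(6,57)=3 -> preserves
  Option C: v=74, gcd(6,74)=2 -> changes
  Option D: v=23, gcd(6,23)=1 -> changes
  Option E: v=22, gcd(6,22)=2 -> changes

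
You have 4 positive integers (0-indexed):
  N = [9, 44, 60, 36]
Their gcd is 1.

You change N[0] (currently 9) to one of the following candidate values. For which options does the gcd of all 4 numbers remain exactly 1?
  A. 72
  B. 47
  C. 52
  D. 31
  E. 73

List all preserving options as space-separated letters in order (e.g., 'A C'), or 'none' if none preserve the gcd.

Old gcd = 1; gcd of others (without N[0]) = 4
New gcd for candidate v: gcd(4, v). Preserves old gcd iff gcd(4, v) = 1.
  Option A: v=72, gcd(4,72)=4 -> changes
  Option B: v=47, gcd(4,47)=1 -> preserves
  Option C: v=52, gcd(4,52)=4 -> changes
  Option D: v=31, gcd(4,31)=1 -> preserves
  Option E: v=73, gcd(4,73)=1 -> preserves

Answer: B D E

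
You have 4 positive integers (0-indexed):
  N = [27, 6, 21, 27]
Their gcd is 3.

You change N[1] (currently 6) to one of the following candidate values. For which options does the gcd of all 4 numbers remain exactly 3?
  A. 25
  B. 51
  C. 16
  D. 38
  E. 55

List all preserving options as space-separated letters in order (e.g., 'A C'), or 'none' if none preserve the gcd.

Answer: B

Derivation:
Old gcd = 3; gcd of others (without N[1]) = 3
New gcd for candidate v: gcd(3, v). Preserves old gcd iff gcd(3, v) = 3.
  Option A: v=25, gcd(3,25)=1 -> changes
  Option B: v=51, gcd(3,51)=3 -> preserves
  Option C: v=16, gcd(3,16)=1 -> changes
  Option D: v=38, gcd(3,38)=1 -> changes
  Option E: v=55, gcd(3,55)=1 -> changes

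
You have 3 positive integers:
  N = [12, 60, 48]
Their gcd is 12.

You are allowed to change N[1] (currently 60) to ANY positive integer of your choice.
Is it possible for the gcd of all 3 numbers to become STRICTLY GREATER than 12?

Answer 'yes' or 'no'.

Answer: no

Derivation:
Current gcd = 12
gcd of all OTHER numbers (without N[1]=60): gcd([12, 48]) = 12
The new gcd after any change is gcd(12, new_value).
This can be at most 12.
Since 12 = old gcd 12, the gcd can only stay the same or decrease.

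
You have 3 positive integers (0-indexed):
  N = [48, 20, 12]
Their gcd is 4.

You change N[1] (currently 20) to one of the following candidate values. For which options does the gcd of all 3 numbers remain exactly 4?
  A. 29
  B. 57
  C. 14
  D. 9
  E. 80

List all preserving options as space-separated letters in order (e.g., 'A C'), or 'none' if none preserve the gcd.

Answer: E

Derivation:
Old gcd = 4; gcd of others (without N[1]) = 12
New gcd for candidate v: gcd(12, v). Preserves old gcd iff gcd(12, v) = 4.
  Option A: v=29, gcd(12,29)=1 -> changes
  Option B: v=57, gcd(12,57)=3 -> changes
  Option C: v=14, gcd(12,14)=2 -> changes
  Option D: v=9, gcd(12,9)=3 -> changes
  Option E: v=80, gcd(12,80)=4 -> preserves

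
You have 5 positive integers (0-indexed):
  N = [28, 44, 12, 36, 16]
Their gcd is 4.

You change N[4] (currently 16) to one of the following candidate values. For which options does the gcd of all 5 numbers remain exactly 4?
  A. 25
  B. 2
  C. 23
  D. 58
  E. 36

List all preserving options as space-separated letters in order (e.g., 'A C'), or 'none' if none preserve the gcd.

Old gcd = 4; gcd of others (without N[4]) = 4
New gcd for candidate v: gcd(4, v). Preserves old gcd iff gcd(4, v) = 4.
  Option A: v=25, gcd(4,25)=1 -> changes
  Option B: v=2, gcd(4,2)=2 -> changes
  Option C: v=23, gcd(4,23)=1 -> changes
  Option D: v=58, gcd(4,58)=2 -> changes
  Option E: v=36, gcd(4,36)=4 -> preserves

Answer: E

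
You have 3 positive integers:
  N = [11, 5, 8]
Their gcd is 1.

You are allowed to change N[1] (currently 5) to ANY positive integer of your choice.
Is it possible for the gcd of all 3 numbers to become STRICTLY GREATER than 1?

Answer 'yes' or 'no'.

Current gcd = 1
gcd of all OTHER numbers (without N[1]=5): gcd([11, 8]) = 1
The new gcd after any change is gcd(1, new_value).
This can be at most 1.
Since 1 = old gcd 1, the gcd can only stay the same or decrease.

Answer: no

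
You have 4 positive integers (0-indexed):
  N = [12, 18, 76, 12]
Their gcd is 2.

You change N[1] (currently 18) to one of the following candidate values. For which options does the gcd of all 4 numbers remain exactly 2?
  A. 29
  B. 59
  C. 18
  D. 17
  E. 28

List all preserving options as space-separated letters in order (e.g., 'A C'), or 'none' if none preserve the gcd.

Old gcd = 2; gcd of others (without N[1]) = 4
New gcd for candidate v: gcd(4, v). Preserves old gcd iff gcd(4, v) = 2.
  Option A: v=29, gcd(4,29)=1 -> changes
  Option B: v=59, gcd(4,59)=1 -> changes
  Option C: v=18, gcd(4,18)=2 -> preserves
  Option D: v=17, gcd(4,17)=1 -> changes
  Option E: v=28, gcd(4,28)=4 -> changes

Answer: C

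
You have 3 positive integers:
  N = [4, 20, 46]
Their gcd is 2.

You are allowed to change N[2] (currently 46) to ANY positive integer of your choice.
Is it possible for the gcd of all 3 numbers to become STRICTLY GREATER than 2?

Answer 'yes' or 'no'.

Current gcd = 2
gcd of all OTHER numbers (without N[2]=46): gcd([4, 20]) = 4
The new gcd after any change is gcd(4, new_value).
This can be at most 4.
Since 4 > old gcd 2, the gcd CAN increase (e.g., set N[2] = 4).

Answer: yes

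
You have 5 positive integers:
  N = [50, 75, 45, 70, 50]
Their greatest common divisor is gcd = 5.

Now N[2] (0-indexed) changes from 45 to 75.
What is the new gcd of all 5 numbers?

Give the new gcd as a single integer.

Numbers: [50, 75, 45, 70, 50], gcd = 5
Change: index 2, 45 -> 75
gcd of the OTHER numbers (without index 2): gcd([50, 75, 70, 50]) = 5
New gcd = gcd(g_others, new_val) = gcd(5, 75) = 5

Answer: 5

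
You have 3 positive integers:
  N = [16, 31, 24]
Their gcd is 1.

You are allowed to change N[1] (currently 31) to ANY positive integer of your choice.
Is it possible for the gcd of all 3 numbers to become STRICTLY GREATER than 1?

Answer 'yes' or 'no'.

Answer: yes

Derivation:
Current gcd = 1
gcd of all OTHER numbers (without N[1]=31): gcd([16, 24]) = 8
The new gcd after any change is gcd(8, new_value).
This can be at most 8.
Since 8 > old gcd 1, the gcd CAN increase (e.g., set N[1] = 8).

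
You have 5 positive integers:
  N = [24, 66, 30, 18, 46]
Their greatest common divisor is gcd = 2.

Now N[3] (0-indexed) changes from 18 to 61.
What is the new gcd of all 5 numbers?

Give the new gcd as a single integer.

Numbers: [24, 66, 30, 18, 46], gcd = 2
Change: index 3, 18 -> 61
gcd of the OTHER numbers (without index 3): gcd([24, 66, 30, 46]) = 2
New gcd = gcd(g_others, new_val) = gcd(2, 61) = 1

Answer: 1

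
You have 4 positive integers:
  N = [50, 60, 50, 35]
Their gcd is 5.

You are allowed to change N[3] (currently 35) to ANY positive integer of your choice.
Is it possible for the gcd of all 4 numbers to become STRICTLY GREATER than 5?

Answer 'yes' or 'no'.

Current gcd = 5
gcd of all OTHER numbers (without N[3]=35): gcd([50, 60, 50]) = 10
The new gcd after any change is gcd(10, new_value).
This can be at most 10.
Since 10 > old gcd 5, the gcd CAN increase (e.g., set N[3] = 10).

Answer: yes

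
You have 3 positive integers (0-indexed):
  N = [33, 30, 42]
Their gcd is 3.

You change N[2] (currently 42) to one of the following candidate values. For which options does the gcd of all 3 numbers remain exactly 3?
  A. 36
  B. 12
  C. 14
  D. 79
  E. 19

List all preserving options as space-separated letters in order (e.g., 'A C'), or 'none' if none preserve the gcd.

Old gcd = 3; gcd of others (without N[2]) = 3
New gcd for candidate v: gcd(3, v). Preserves old gcd iff gcd(3, v) = 3.
  Option A: v=36, gcd(3,36)=3 -> preserves
  Option B: v=12, gcd(3,12)=3 -> preserves
  Option C: v=14, gcd(3,14)=1 -> changes
  Option D: v=79, gcd(3,79)=1 -> changes
  Option E: v=19, gcd(3,19)=1 -> changes

Answer: A B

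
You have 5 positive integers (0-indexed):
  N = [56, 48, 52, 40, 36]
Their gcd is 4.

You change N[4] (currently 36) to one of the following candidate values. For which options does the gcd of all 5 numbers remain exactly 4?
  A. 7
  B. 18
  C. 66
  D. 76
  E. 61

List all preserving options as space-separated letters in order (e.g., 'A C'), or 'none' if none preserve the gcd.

Old gcd = 4; gcd of others (without N[4]) = 4
New gcd for candidate v: gcd(4, v). Preserves old gcd iff gcd(4, v) = 4.
  Option A: v=7, gcd(4,7)=1 -> changes
  Option B: v=18, gcd(4,18)=2 -> changes
  Option C: v=66, gcd(4,66)=2 -> changes
  Option D: v=76, gcd(4,76)=4 -> preserves
  Option E: v=61, gcd(4,61)=1 -> changes

Answer: D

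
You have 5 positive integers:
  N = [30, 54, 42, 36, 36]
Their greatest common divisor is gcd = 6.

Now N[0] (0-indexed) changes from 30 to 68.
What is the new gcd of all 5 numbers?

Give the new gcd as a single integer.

Answer: 2

Derivation:
Numbers: [30, 54, 42, 36, 36], gcd = 6
Change: index 0, 30 -> 68
gcd of the OTHER numbers (without index 0): gcd([54, 42, 36, 36]) = 6
New gcd = gcd(g_others, new_val) = gcd(6, 68) = 2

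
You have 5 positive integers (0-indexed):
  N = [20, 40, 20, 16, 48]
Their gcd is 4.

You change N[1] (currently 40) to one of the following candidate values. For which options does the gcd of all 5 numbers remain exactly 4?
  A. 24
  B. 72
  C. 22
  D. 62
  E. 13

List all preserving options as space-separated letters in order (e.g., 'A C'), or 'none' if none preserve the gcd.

Answer: A B

Derivation:
Old gcd = 4; gcd of others (without N[1]) = 4
New gcd for candidate v: gcd(4, v). Preserves old gcd iff gcd(4, v) = 4.
  Option A: v=24, gcd(4,24)=4 -> preserves
  Option B: v=72, gcd(4,72)=4 -> preserves
  Option C: v=22, gcd(4,22)=2 -> changes
  Option D: v=62, gcd(4,62)=2 -> changes
  Option E: v=13, gcd(4,13)=1 -> changes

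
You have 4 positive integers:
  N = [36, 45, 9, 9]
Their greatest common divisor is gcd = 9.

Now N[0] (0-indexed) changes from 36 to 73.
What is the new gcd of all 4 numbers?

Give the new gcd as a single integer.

Answer: 1

Derivation:
Numbers: [36, 45, 9, 9], gcd = 9
Change: index 0, 36 -> 73
gcd of the OTHER numbers (without index 0): gcd([45, 9, 9]) = 9
New gcd = gcd(g_others, new_val) = gcd(9, 73) = 1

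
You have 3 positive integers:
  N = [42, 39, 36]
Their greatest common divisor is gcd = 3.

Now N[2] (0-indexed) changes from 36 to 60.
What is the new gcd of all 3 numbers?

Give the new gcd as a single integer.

Numbers: [42, 39, 36], gcd = 3
Change: index 2, 36 -> 60
gcd of the OTHER numbers (without index 2): gcd([42, 39]) = 3
New gcd = gcd(g_others, new_val) = gcd(3, 60) = 3

Answer: 3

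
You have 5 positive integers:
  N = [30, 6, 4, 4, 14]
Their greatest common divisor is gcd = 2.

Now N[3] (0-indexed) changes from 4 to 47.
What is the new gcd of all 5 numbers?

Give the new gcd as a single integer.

Answer: 1

Derivation:
Numbers: [30, 6, 4, 4, 14], gcd = 2
Change: index 3, 4 -> 47
gcd of the OTHER numbers (without index 3): gcd([30, 6, 4, 14]) = 2
New gcd = gcd(g_others, new_val) = gcd(2, 47) = 1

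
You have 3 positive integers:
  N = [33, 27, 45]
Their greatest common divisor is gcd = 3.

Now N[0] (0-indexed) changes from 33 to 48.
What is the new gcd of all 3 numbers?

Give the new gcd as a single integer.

Answer: 3

Derivation:
Numbers: [33, 27, 45], gcd = 3
Change: index 0, 33 -> 48
gcd of the OTHER numbers (without index 0): gcd([27, 45]) = 9
New gcd = gcd(g_others, new_val) = gcd(9, 48) = 3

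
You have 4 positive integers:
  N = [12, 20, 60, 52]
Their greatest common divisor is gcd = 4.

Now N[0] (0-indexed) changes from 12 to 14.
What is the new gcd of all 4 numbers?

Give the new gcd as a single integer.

Numbers: [12, 20, 60, 52], gcd = 4
Change: index 0, 12 -> 14
gcd of the OTHER numbers (without index 0): gcd([20, 60, 52]) = 4
New gcd = gcd(g_others, new_val) = gcd(4, 14) = 2

Answer: 2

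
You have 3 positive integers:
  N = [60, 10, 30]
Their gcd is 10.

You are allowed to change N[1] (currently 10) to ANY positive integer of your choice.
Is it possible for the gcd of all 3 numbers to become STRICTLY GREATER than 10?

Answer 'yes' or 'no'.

Current gcd = 10
gcd of all OTHER numbers (without N[1]=10): gcd([60, 30]) = 30
The new gcd after any change is gcd(30, new_value).
This can be at most 30.
Since 30 > old gcd 10, the gcd CAN increase (e.g., set N[1] = 30).

Answer: yes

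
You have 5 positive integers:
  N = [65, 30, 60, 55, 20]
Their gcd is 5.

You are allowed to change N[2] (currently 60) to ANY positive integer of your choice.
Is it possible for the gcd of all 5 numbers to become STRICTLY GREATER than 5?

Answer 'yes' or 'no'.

Current gcd = 5
gcd of all OTHER numbers (without N[2]=60): gcd([65, 30, 55, 20]) = 5
The new gcd after any change is gcd(5, new_value).
This can be at most 5.
Since 5 = old gcd 5, the gcd can only stay the same or decrease.

Answer: no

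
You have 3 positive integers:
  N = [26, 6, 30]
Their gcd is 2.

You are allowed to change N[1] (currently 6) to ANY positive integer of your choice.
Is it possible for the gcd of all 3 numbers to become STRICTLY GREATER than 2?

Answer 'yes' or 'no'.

Current gcd = 2
gcd of all OTHER numbers (without N[1]=6): gcd([26, 30]) = 2
The new gcd after any change is gcd(2, new_value).
This can be at most 2.
Since 2 = old gcd 2, the gcd can only stay the same or decrease.

Answer: no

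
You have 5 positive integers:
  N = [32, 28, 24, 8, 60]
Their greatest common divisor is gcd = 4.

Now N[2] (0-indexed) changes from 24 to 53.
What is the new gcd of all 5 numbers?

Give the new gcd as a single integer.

Answer: 1

Derivation:
Numbers: [32, 28, 24, 8, 60], gcd = 4
Change: index 2, 24 -> 53
gcd of the OTHER numbers (without index 2): gcd([32, 28, 8, 60]) = 4
New gcd = gcd(g_others, new_val) = gcd(4, 53) = 1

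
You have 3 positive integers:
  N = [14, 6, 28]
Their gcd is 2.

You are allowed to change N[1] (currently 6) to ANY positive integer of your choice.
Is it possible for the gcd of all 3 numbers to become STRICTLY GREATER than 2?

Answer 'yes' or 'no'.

Answer: yes

Derivation:
Current gcd = 2
gcd of all OTHER numbers (without N[1]=6): gcd([14, 28]) = 14
The new gcd after any change is gcd(14, new_value).
This can be at most 14.
Since 14 > old gcd 2, the gcd CAN increase (e.g., set N[1] = 14).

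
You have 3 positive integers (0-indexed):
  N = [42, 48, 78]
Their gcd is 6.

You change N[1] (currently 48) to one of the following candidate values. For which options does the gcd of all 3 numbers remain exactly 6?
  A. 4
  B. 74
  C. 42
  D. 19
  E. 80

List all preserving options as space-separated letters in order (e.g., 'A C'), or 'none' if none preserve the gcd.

Old gcd = 6; gcd of others (without N[1]) = 6
New gcd for candidate v: gcd(6, v). Preserves old gcd iff gcd(6, v) = 6.
  Option A: v=4, gcd(6,4)=2 -> changes
  Option B: v=74, gcd(6,74)=2 -> changes
  Option C: v=42, gcd(6,42)=6 -> preserves
  Option D: v=19, gcd(6,19)=1 -> changes
  Option E: v=80, gcd(6,80)=2 -> changes

Answer: C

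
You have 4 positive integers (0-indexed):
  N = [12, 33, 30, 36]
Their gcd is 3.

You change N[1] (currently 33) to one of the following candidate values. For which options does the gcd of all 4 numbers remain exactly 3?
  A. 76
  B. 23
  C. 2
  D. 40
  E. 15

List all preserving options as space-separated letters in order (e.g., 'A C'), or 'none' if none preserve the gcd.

Old gcd = 3; gcd of others (without N[1]) = 6
New gcd for candidate v: gcd(6, v). Preserves old gcd iff gcd(6, v) = 3.
  Option A: v=76, gcd(6,76)=2 -> changes
  Option B: v=23, gcd(6,23)=1 -> changes
  Option C: v=2, gcd(6,2)=2 -> changes
  Option D: v=40, gcd(6,40)=2 -> changes
  Option E: v=15, gcd(6,15)=3 -> preserves

Answer: E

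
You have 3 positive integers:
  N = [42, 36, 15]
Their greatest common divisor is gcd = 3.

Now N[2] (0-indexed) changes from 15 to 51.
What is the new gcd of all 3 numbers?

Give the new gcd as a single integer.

Numbers: [42, 36, 15], gcd = 3
Change: index 2, 15 -> 51
gcd of the OTHER numbers (without index 2): gcd([42, 36]) = 6
New gcd = gcd(g_others, new_val) = gcd(6, 51) = 3

Answer: 3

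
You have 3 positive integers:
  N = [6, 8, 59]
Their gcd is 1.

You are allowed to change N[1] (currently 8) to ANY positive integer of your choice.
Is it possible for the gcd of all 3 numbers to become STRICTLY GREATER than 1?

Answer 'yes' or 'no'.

Current gcd = 1
gcd of all OTHER numbers (without N[1]=8): gcd([6, 59]) = 1
The new gcd after any change is gcd(1, new_value).
This can be at most 1.
Since 1 = old gcd 1, the gcd can only stay the same or decrease.

Answer: no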